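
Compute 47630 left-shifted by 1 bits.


0b1011101000001110 << 1 = 0b10111010000011100 = 95260

95260


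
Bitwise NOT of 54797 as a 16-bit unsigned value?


~0b1101011000001101 = 0b10100111110010 = 10738 (16-bit unsigned)

10738


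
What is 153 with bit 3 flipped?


153 ^ (1 << 3) = 153 ^ 8 = 145

145


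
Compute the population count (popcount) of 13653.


0b11010101010101 has 8 set bits

8


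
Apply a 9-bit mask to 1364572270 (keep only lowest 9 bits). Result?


1364572270 & 511 = 110

110


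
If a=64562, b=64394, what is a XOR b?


64562 ^ 64394 = 1976

1976


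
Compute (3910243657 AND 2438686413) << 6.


Step 1: 3910243657 & 2438686413 = 2165376073
Step 2: 2165376073 << 6 = 138584068672

138584068672


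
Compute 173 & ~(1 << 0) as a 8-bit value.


173 & ~(1 << 0) = 172

172


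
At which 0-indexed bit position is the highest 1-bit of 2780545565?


0b10100101101110111100001000011101. Highest set bit at position 31

31


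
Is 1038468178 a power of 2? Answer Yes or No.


0b111101111001011100010001010010. Multiple bits set => No

No


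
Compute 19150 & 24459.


0b100101011001110 & 0b101111110001011 = 0b100101010001010 = 19082

19082


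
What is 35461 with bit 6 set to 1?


35461 | (1 << 6) = 35461 | 64 = 35525

35525


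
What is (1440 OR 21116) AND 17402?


Step 1: 1440 | 21116 = 22524
Step 2: 22524 & 17402 = 17400

17400


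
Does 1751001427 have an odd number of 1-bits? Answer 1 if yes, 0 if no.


0b1101000010111100010100101010011 has 15 ones => parity 1

1


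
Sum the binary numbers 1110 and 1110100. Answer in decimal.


1110 + 1110100 = 10000010 = 130

130


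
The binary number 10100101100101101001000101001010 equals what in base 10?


10100101100101101001000101001010 in decimal = 2778108234

2778108234


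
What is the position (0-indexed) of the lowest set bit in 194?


0b11000010. Lowest set bit at position 1

1


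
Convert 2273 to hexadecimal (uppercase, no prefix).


2273 = 8E1 hex

8E1


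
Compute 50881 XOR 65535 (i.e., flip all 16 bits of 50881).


50881 ^ 65535 = 14654

14654


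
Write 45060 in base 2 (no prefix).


45060 = 1011000000000100 in binary

1011000000000100


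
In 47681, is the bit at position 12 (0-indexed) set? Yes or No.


0b1011101001000001, bit 12 = 1. Yes

Yes


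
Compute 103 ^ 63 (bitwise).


0b1100111 ^ 0b111111 = 0b1011000 = 88

88


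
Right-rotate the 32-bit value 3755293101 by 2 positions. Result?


Rotate 0b11011111110101010011100110101101 right by 2 (32-bit) = 0b1110111111101010100111001101011 = 2012565099

2012565099


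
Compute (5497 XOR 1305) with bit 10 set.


Step 1: 5497 ^ 1305 = 4192
Step 2: 4192 | (1 << 10) = 4192 | 1024 = 5216

5216


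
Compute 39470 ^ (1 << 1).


39470 ^ (1 << 1) = 39470 ^ 2 = 39468

39468


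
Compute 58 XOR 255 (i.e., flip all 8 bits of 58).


58 ^ 255 = 197

197


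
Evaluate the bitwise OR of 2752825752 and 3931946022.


0b10100100000101001100100110011000 | 0b11101010010111001011110000100110 = 0b11101110010111001111110110111110 = 3999071678

3999071678


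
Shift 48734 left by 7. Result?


0b1011111001011110 << 7 = 0b10111110010111100000000 = 6237952

6237952


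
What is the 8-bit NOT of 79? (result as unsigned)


~0b1001111 = 0b10110000 = 176 (8-bit unsigned)

176


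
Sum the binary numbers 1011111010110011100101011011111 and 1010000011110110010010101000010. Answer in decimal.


1011111010110011100101011011111 + 1010000011110110010010101000010 = 10101111110101001111000000100001 = 2949967905

2949967905


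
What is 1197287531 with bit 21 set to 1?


1197287531 | (1 << 21) = 1197287531 | 2097152 = 1199384683

1199384683


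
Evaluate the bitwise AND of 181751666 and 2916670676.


0b1010110101010100111101110010 & 0b10101101110110001101110011010100 = 0b1000110100000100110001010000 = 147868752

147868752


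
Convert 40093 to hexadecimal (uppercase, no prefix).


40093 = 9C9D hex

9C9D


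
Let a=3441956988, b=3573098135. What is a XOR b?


3441956988 ^ 3573098135 = 433143531

433143531


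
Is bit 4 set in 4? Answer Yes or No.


0b100, bit 4 = 0. No

No


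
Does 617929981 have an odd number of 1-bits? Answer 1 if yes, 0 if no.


0b100100110101001101110011111101 has 18 ones => parity 0

0


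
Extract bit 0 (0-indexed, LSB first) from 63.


0b111111, position 0 = 1

1


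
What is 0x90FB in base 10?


90FB hex = 37115 decimal

37115


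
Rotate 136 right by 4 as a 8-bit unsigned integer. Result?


Rotate 0b10001000 right by 4 (8-bit) = 0b10001000 = 136

136


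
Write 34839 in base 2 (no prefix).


34839 = 1000100000010111 in binary

1000100000010111


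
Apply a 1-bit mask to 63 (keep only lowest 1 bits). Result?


63 & 1 = 1

1


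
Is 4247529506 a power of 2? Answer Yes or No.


0b11111101001011000010100000100010. Multiple bits set => No

No


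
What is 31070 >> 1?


0b111100101011110 >> 1 = 0b11110010101111 = 15535

15535


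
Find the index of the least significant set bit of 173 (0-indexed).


0b10101101. Lowest set bit at position 0

0


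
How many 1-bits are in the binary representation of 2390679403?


0b10001110011111101101111101101011 has 22 set bits

22


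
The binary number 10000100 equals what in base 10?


10000100 in decimal = 132

132


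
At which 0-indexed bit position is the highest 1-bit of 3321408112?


0b11000101111110001010101001110000. Highest set bit at position 31

31


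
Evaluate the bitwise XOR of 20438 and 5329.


0b100111111010110 ^ 0b1010011010001 = 0b101101100000111 = 23303

23303


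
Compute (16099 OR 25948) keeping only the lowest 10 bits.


Step 1: 16099 | 25948 = 32767
Step 2: 32767 & 1023 = 1023

1023


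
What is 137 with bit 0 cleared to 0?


137 & ~(1 << 0) = 136

136


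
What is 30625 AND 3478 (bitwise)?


0b111011110100001 & 0b110110010110 = 0b10110000000 = 1408

1408


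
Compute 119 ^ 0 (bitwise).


0b1110111 ^ 0b0 = 0b1110111 = 119

119


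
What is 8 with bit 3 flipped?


8 ^ (1 << 3) = 8 ^ 8 = 0

0


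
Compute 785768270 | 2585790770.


0b101110110101011101111101001110 | 0b10011010001000000000100100110010 = 0b10111110111101011101111101111110 = 3203784574

3203784574


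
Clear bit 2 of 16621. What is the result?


16621 & ~(1 << 2) = 16617

16617


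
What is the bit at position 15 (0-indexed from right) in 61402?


0b1110111111011010, position 15 = 1

1


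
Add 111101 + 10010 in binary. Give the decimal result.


111101 + 10010 = 1001111 = 79

79


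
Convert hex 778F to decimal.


778F hex = 30607 decimal

30607


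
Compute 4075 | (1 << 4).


4075 | (1 << 4) = 4075 | 16 = 4091

4091


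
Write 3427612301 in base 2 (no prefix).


3427612301 = 11001100010011010011011010001101 in binary

11001100010011010011011010001101


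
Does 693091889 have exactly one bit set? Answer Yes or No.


0b101001010011111011111000110001. Multiple bits set => No

No


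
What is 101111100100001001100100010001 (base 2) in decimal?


101111100100001001100100010001 in decimal = 798005521

798005521


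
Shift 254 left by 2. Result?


0b11111110 << 2 = 0b1111111000 = 1016

1016


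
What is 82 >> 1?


0b1010010 >> 1 = 0b101001 = 41

41


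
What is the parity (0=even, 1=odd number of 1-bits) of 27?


0b11011 has 4 ones => parity 0

0


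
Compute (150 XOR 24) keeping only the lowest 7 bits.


Step 1: 150 ^ 24 = 142
Step 2: 142 & 127 = 14

14


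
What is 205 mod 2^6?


205 & 63 = 13

13


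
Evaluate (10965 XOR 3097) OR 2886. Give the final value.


Step 1: 10965 ^ 3097 = 9932
Step 2: 9932 | 2886 = 12238

12238


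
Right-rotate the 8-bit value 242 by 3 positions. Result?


Rotate 0b11110010 right by 3 (8-bit) = 0b1011110 = 94

94


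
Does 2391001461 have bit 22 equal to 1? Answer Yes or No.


0b10001110100000111100100101110101, bit 22 = 0. No

No


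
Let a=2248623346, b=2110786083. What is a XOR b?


2248623346 ^ 2110786083 = 4225191633

4225191633


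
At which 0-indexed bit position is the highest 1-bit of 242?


0b11110010. Highest set bit at position 7

7


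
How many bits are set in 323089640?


0b10011010000011111010011101000 has 14 set bits

14


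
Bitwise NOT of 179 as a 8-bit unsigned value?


~0b10110011 = 0b1001100 = 76 (8-bit unsigned)

76


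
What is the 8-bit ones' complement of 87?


87 ^ 255 = 168

168


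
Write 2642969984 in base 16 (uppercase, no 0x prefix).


2642969984 = 9D888580 hex

9D888580


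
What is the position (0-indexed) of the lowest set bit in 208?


0b11010000. Lowest set bit at position 4

4


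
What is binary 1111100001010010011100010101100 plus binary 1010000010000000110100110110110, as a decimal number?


1111100001010010011100010101100 + 1010000010000000110100110110110 = 11001100011010011010001001100010 = 3429474914

3429474914


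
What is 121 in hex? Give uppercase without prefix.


121 = 79 hex

79


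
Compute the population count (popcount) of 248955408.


0b1110110101101100001000010000 has 12 set bits

12


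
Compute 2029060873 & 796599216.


0b1111000111100010000001100001001 & 0b101111011110110010001110110000 = 0b101000011100010000001100000000 = 678494976

678494976


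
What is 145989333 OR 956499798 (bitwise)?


0b1000101100111001111011010101 | 0b111001000000110000011101010110 = 0b111001101100111001111111010111 = 968073175

968073175


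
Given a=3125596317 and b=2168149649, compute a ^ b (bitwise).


3125596317 ^ 2168149649 = 997688844

997688844


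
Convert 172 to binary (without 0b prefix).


172 = 10101100 in binary

10101100


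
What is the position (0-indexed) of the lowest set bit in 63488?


0b1111100000000000. Lowest set bit at position 11

11


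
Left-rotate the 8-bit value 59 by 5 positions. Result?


Rotate 0b111011 left by 5 (8-bit) = 0b1100111 = 103

103


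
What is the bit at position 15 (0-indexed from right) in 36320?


0b1000110111100000, position 15 = 1

1


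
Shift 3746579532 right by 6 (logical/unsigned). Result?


0b11011111010100000100010001001100 >> 6 = 0b11011111010100000100010001 = 58540305

58540305


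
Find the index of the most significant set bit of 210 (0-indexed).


0b11010010. Highest set bit at position 7

7


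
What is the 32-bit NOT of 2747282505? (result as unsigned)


~0b10100011110000000011010001001001 = 0b1011100001111111100101110110110 = 1547684790 (32-bit unsigned)

1547684790


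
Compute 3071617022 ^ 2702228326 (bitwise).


0b10110111000101010010011111111110 ^ 0b10100001000100001011101101100110 = 0b10110000001011001110010011000 = 369466520

369466520


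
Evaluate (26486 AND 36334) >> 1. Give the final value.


Step 1: 26486 & 36334 = 1382
Step 2: 1382 >> 1 = 691

691


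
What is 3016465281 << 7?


0b10110011110010111001101110000001 << 7 = 0b101100111100101110011011100000010000000 = 386107555968

386107555968


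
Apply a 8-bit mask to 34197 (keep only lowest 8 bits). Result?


34197 & 255 = 149

149


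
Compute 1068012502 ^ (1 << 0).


1068012502 ^ (1 << 0) = 1068012502 ^ 1 = 1068012503

1068012503


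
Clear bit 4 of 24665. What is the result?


24665 & ~(1 << 4) = 24649

24649


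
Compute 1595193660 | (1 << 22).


1595193660 | (1 << 22) = 1595193660 | 4194304 = 1599387964

1599387964


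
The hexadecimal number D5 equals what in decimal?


D5 hex = 213 decimal

213


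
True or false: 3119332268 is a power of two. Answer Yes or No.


0b10111001111011010011101110101100. Multiple bits set => No

No


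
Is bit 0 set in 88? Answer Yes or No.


0b1011000, bit 0 = 0. No

No


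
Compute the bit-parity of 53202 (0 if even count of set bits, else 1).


0b1100111111010010 has 10 ones => parity 0

0


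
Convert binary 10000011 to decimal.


10000011 in decimal = 131

131


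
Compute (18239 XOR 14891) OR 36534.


Step 1: 18239 ^ 14891 = 32020
Step 2: 32020 | 36534 = 65462

65462


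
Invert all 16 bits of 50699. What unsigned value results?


50699 ^ 65535 = 14836

14836


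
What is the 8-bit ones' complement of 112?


112 ^ 255 = 143

143


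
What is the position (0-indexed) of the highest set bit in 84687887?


0b101000011000011110000001111. Highest set bit at position 26

26


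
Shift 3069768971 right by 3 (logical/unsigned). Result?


0b10110110111110001111010100001011 >> 3 = 0b10110110111110001111010100001 = 383721121

383721121


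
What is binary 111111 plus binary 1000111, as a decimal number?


111111 + 1000111 = 10000110 = 134

134


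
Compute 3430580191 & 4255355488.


0b11001100011110100111111111011111 & 0b11111101101000111001001001100000 = 0b11001100001000100001001001000000 = 3424784960

3424784960


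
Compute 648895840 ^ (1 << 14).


648895840 ^ (1 << 14) = 648895840 ^ 16384 = 648879456

648879456


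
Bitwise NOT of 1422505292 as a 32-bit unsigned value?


~0b1010100110010011011010101001100 = 0b10101011001101100100101010110011 = 2872462003 (32-bit unsigned)

2872462003


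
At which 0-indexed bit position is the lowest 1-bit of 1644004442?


0b1100001111111011000010001011010. Lowest set bit at position 1

1


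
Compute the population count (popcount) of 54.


0b110110 has 4 set bits

4


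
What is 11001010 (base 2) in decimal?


11001010 in decimal = 202

202


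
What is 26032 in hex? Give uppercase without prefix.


26032 = 65B0 hex

65B0


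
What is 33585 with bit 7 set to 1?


33585 | (1 << 7) = 33585 | 128 = 33713

33713


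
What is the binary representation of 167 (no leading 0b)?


167 = 10100111 in binary

10100111


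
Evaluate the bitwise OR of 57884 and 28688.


0b1110001000011100 | 0b111000000010000 = 0b1111001000011100 = 61980

61980


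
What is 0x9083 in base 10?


9083 hex = 36995 decimal

36995


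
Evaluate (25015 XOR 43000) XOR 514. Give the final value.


Step 1: 25015 ^ 43000 = 50767
Step 2: 50767 ^ 514 = 50253

50253


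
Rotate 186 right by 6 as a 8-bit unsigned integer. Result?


Rotate 0b10111010 right by 6 (8-bit) = 0b11101010 = 234

234


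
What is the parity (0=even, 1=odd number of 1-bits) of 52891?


0b1100111010011011 has 10 ones => parity 0

0


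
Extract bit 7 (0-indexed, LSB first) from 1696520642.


0b1100101000111101101100111000010, position 7 = 1

1


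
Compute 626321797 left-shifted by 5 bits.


0b100101010101001110100110000101 << 5 = 0b10010101010100111010011000010100000 = 20042297504

20042297504


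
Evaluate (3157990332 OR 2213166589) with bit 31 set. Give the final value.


Step 1: 3157990332 | 2213166589 = 3220914173
Step 2: 3220914173 | (1 << 31) = 3220914173 | 2147483648 = 3220914173

3220914173


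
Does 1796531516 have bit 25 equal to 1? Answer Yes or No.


0b1101011000101001110010100111100, bit 25 = 1. Yes

Yes


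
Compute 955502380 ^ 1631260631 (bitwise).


0b111000111100111100111100101100 ^ 0b1100001001110110000111111010111 = 0b1011001110010001100000011111011 = 1506328827

1506328827


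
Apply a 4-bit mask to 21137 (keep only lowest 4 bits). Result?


21137 & 15 = 1

1


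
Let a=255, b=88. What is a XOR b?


255 ^ 88 = 167

167


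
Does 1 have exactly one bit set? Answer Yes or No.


0b1. Only one bit set => Yes

Yes


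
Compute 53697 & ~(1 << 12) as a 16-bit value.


53697 & ~(1 << 12) = 49601

49601


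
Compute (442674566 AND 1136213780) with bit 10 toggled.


Step 1: 442674566 & 1136213780 = 35663108
Step 2: 35663108 ^ (1 << 10) = 35663108 ^ 1024 = 35662084

35662084


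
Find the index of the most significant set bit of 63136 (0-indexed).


0b1111011010100000. Highest set bit at position 15

15


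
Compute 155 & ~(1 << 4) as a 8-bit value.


155 & ~(1 << 4) = 139

139


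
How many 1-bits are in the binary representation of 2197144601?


0b10000010111101011100010000011001 has 14 set bits

14


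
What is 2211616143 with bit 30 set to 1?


2211616143 | (1 << 30) = 2211616143 | 1073741824 = 3285357967

3285357967


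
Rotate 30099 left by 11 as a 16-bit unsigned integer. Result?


Rotate 0b111010110010011 left by 11 (16-bit) = 0b1001101110101100 = 39852

39852


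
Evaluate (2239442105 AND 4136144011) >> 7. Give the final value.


Step 1: 2239442105 & 4136144011 = 2215120009
Step 2: 2215120009 >> 7 = 17305625

17305625


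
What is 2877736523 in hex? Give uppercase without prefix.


2877736523 = AB86C64B hex

AB86C64B


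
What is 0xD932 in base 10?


D932 hex = 55602 decimal

55602


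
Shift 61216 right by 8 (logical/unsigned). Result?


0b1110111100100000 >> 8 = 0b11101111 = 239

239


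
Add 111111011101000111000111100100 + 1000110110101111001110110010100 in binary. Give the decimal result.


111111011101000111000111100100 + 1000110110101111001110110010100 = 10000110010011000000111101111000 = 2253131640

2253131640


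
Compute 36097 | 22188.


0b1000110100000001 | 0b101011010101100 = 0b1101111110101101 = 57261

57261


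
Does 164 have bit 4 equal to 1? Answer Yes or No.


0b10100100, bit 4 = 0. No

No


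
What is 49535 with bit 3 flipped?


49535 ^ (1 << 3) = 49535 ^ 8 = 49527

49527


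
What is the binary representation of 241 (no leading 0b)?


241 = 11110001 in binary

11110001


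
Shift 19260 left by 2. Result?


0b100101100111100 << 2 = 0b10010110011110000 = 77040

77040


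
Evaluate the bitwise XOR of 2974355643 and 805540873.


0b10110001010010010001000010111011 ^ 0b110000000000111001010000001001 = 0b10000001010010101000010010110010 = 2169144498

2169144498


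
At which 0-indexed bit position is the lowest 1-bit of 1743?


0b11011001111. Lowest set bit at position 0

0


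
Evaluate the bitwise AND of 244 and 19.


0b11110100 & 0b10011 = 0b10000 = 16

16


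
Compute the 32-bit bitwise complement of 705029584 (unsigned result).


~0b101010000001011110010111010000 = 0b11010101111110100001101000101111 = 3589937711 (32-bit unsigned)

3589937711


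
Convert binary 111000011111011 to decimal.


111000011111011 in decimal = 28923

28923


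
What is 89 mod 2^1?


89 & 1 = 1

1


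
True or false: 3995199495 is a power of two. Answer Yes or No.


0b11101110001000011110100000000111. Multiple bits set => No

No


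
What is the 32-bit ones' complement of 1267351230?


1267351230 ^ 4294967295 = 3027616065

3027616065


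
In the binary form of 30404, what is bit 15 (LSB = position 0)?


0b111011011000100, position 15 = 0

0


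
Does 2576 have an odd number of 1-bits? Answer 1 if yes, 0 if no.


0b101000010000 has 3 ones => parity 1

1


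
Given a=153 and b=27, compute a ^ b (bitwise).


153 ^ 27 = 130

130


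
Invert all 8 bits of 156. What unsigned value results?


156 ^ 255 = 99

99


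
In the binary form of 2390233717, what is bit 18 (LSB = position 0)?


0b10001110011110000001001001110101, position 18 = 0

0


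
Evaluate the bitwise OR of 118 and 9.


0b1110110 | 0b1001 = 0b1111111 = 127

127


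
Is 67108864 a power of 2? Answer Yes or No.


0b100000000000000000000000000. Only one bit set => Yes

Yes


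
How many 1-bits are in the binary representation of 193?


0b11000001 has 3 set bits

3


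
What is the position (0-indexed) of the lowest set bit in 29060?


0b111000110000100. Lowest set bit at position 2

2


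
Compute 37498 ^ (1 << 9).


37498 ^ (1 << 9) = 37498 ^ 512 = 36986

36986


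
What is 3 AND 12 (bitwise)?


0b11 & 0b1100 = 0b0 = 0

0


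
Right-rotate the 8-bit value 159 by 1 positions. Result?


Rotate 0b10011111 right by 1 (8-bit) = 0b11001111 = 207

207


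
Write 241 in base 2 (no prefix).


241 = 11110001 in binary

11110001


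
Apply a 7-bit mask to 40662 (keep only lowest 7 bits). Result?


40662 & 127 = 86

86


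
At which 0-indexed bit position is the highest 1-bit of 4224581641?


0b11111011110011100000000000001001. Highest set bit at position 31

31


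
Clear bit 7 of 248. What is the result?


248 & ~(1 << 7) = 120

120


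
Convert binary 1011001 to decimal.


1011001 in decimal = 89

89


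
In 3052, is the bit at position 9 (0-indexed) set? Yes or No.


0b101111101100, bit 9 = 1. Yes

Yes


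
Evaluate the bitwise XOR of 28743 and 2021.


0b111000001000111 ^ 0b11111100101 = 0b111011110100010 = 30626

30626


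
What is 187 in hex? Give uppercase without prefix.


187 = BB hex

BB


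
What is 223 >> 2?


0b11011111 >> 2 = 0b110111 = 55

55


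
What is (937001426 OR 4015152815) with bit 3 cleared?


Step 1: 937001426 | 4015152815 = 4292599807
Step 2: 4292599807 & ~(1 << 3) = 4292599799

4292599799


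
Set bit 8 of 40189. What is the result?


40189 | (1 << 8) = 40189 | 256 = 40445

40445


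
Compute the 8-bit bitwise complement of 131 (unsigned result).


~0b10000011 = 0b1111100 = 124 (8-bit unsigned)

124


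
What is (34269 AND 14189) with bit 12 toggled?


Step 1: 34269 & 14189 = 1357
Step 2: 1357 ^ (1 << 12) = 1357 ^ 4096 = 5453

5453


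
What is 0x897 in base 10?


897 hex = 2199 decimal

2199


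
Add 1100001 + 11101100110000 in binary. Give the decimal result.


1100001 + 11101100110000 = 11101110010001 = 15249

15249


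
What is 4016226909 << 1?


0b11101111011000101100001001011101 << 1 = 0b111011110110001011000010010111010 = 8032453818

8032453818


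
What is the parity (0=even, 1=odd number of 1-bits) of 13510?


0b11010011000110 has 7 ones => parity 1

1


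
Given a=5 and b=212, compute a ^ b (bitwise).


5 ^ 212 = 209

209


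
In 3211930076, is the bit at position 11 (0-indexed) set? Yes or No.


0b10111111011100100010100111011100, bit 11 = 1. Yes

Yes


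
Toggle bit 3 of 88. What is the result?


88 ^ (1 << 3) = 88 ^ 8 = 80

80


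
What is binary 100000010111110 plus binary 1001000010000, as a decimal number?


100000010111110 + 1001000010000 = 101001011001110 = 21198

21198


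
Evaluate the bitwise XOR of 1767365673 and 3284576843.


0b1101001010101111101110000101001 ^ 0b11000011110001101010101001001011 = 0b10101010100100010111011001100010 = 2861659746

2861659746


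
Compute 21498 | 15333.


0b101001111111010 | 0b11101111100101 = 0b111101111111111 = 31743

31743


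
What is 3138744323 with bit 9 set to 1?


3138744323 | (1 << 9) = 3138744323 | 512 = 3138744835

3138744835


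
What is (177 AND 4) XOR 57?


Step 1: 177 & 4 = 0
Step 2: 0 ^ 57 = 57

57


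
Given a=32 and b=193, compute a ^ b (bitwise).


32 ^ 193 = 225

225


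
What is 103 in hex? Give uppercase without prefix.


103 = 67 hex

67


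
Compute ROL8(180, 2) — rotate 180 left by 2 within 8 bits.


Rotate 0b10110100 left by 2 (8-bit) = 0b11010010 = 210

210


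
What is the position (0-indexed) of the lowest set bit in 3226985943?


0b11000000010101111110010111010111. Lowest set bit at position 0

0


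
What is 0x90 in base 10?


90 hex = 144 decimal

144


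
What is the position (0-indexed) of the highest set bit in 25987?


0b110010110000011. Highest set bit at position 14

14


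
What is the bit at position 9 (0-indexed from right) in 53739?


0b1101000111101011, position 9 = 0

0


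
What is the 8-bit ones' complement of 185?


185 ^ 255 = 70

70


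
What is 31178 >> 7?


0b111100111001010 >> 7 = 0b11110011 = 243

243


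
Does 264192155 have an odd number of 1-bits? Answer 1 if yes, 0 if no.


0b1111101111110100000010011011 has 17 ones => parity 1

1


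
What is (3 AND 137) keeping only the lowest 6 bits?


Step 1: 3 & 137 = 1
Step 2: 1 & 63 = 1

1


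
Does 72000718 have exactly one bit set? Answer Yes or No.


0b100010010101010010011001110. Multiple bits set => No

No


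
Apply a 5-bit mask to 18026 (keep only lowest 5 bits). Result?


18026 & 31 = 10

10


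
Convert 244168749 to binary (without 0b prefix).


244168749 = 1110100011011011100000101101 in binary

1110100011011011100000101101


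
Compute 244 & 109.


0b11110100 & 0b1101101 = 0b1100100 = 100

100


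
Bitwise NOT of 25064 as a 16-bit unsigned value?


~0b110000111101000 = 0b1001111000010111 = 40471 (16-bit unsigned)

40471


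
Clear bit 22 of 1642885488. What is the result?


1642885488 & ~(1 << 22) = 1638691184

1638691184


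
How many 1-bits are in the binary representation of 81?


0b1010001 has 3 set bits

3


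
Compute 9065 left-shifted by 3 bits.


0b10001101101001 << 3 = 0b10001101101001000 = 72520

72520


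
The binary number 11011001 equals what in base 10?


11011001 in decimal = 217

217


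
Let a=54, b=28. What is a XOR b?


54 ^ 28 = 42

42


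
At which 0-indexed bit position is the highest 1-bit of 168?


0b10101000. Highest set bit at position 7

7


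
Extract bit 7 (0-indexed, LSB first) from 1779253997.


0b1101010000011010100001011101101, position 7 = 1

1


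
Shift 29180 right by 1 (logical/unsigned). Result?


0b111000111111100 >> 1 = 0b11100011111110 = 14590

14590


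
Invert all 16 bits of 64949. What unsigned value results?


64949 ^ 65535 = 586

586


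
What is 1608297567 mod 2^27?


1608297567 & 134217727 = 131902559

131902559


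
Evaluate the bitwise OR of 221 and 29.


0b11011101 | 0b11101 = 0b11011101 = 221

221


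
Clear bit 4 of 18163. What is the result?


18163 & ~(1 << 4) = 18147

18147


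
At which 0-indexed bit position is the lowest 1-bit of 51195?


0b1100011111111011. Lowest set bit at position 0

0


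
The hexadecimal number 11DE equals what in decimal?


11DE hex = 4574 decimal

4574


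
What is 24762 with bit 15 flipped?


24762 ^ (1 << 15) = 24762 ^ 32768 = 57530

57530


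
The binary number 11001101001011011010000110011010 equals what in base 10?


11001101001011011010000110011010 in decimal = 3442319770

3442319770


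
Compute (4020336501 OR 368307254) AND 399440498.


Step 1: 4020336501 | 368307254 = 4294180727
Step 2: 4294180727 & 399440498 = 398654066

398654066


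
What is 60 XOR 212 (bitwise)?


0b111100 ^ 0b11010100 = 0b11101000 = 232

232


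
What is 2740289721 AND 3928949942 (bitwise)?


0b10100011010101011000000010111001 & 0b11101010001011110000010010110110 = 0b10100010000001010000000010110000 = 2718236848

2718236848


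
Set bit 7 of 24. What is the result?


24 | (1 << 7) = 24 | 128 = 152

152


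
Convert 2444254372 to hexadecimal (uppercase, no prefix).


2444254372 = 91B05CA4 hex

91B05CA4


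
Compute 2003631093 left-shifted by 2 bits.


0b1110111011011001111101111110101 << 2 = 0b111011101101100111110111111010100 = 8014524372

8014524372


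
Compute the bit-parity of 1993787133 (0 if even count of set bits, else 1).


0b1110110110101101100011011111101 has 21 ones => parity 1

1


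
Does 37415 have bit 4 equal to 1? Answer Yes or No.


0b1001001000100111, bit 4 = 0. No

No


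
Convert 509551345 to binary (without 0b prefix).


509551345 = 11110010111110010001011110001 in binary

11110010111110010001011110001


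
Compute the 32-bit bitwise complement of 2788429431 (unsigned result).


~0b10100110001101000000111001110111 = 0b1011001110010111111000110001000 = 1506537864 (32-bit unsigned)

1506537864


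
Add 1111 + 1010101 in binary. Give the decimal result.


1111 + 1010101 = 1100100 = 100

100


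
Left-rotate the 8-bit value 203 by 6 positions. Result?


Rotate 0b11001011 left by 6 (8-bit) = 0b11110010 = 242

242


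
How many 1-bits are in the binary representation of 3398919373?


0b11001010100101110110010011001101 has 17 set bits

17


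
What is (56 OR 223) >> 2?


Step 1: 56 | 223 = 255
Step 2: 255 >> 2 = 63

63


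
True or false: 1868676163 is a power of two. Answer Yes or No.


0b1101111011000011011110001000011. Multiple bits set => No

No


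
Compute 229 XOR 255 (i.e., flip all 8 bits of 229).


229 ^ 255 = 26

26


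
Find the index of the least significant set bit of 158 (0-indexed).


0b10011110. Lowest set bit at position 1

1


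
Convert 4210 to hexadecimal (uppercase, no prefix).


4210 = 1072 hex

1072


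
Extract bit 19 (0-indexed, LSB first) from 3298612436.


0b11000100100111001101010011010100, position 19 = 1

1


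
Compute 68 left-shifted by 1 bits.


0b1000100 << 1 = 0b10001000 = 136

136


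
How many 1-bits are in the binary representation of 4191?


0b1000001011111 has 7 set bits

7


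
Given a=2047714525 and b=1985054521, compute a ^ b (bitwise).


2047714525 ^ 1985054521 = 207365092

207365092


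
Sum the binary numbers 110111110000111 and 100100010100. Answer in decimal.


110111110000111 + 100100010100 = 111100010011011 = 30875

30875


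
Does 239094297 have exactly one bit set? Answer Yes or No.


0b1110010000000100101000011001. Multiple bits set => No

No


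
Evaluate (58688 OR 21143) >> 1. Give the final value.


Step 1: 58688 | 21143 = 63447
Step 2: 63447 >> 1 = 31723

31723


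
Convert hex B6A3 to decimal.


B6A3 hex = 46755 decimal

46755


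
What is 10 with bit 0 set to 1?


10 | (1 << 0) = 10 | 1 = 11

11


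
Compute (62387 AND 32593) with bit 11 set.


Step 1: 62387 & 32593 = 29457
Step 2: 29457 | (1 << 11) = 29457 | 2048 = 31505

31505


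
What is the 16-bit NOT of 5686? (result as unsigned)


~0b1011000110110 = 0b1110100111001001 = 59849 (16-bit unsigned)

59849


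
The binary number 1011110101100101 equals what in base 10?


1011110101100101 in decimal = 48485

48485


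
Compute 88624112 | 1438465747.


0b101010010000100101111110000 | 0b1010101101111010011111011010011 = 0b1010101111111010111111111110011 = 1442676723

1442676723


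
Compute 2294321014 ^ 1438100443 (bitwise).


0b10001000110000001000111101110110 ^ 0b1010101101101111010101111011011 = 0b11011101011101110010010010101101 = 3715572909

3715572909


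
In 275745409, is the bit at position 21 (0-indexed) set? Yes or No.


0b10000011011111000101010000001, bit 21 = 1. Yes

Yes


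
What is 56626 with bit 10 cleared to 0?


56626 & ~(1 << 10) = 55602

55602


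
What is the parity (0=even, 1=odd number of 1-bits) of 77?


0b1001101 has 4 ones => parity 0

0


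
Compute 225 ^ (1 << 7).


225 ^ (1 << 7) = 225 ^ 128 = 97

97


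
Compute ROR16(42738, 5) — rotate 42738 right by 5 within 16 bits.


Rotate 0b1010011011110010 right by 5 (16-bit) = 0b1001010100110111 = 38199

38199


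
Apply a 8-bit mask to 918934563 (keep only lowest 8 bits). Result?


918934563 & 255 = 35

35


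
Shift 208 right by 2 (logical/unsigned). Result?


0b11010000 >> 2 = 0b110100 = 52

52


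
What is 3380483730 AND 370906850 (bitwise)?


0b11001001011111100001011010010010 & 0b10110000110111001011011100010 = 0b110100001011010000010 = 1709698

1709698


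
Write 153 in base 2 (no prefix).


153 = 10011001 in binary

10011001


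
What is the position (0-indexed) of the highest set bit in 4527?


0b1000110101111. Highest set bit at position 12

12


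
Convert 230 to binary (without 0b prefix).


230 = 11100110 in binary

11100110


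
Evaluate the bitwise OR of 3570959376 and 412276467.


0b11010100110110001000010000010000 | 0b11000100100101101011011110011 = 0b11011100110110101101011011110011 = 3705329395

3705329395


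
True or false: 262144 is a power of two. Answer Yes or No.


0b1000000000000000000. Only one bit set => Yes

Yes


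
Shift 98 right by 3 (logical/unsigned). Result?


0b1100010 >> 3 = 0b1100 = 12

12


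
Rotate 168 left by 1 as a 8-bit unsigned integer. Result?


Rotate 0b10101000 left by 1 (8-bit) = 0b1010001 = 81

81


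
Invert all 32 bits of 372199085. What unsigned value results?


372199085 ^ 4294967295 = 3922768210

3922768210


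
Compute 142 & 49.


0b10001110 & 0b110001 = 0b0 = 0

0


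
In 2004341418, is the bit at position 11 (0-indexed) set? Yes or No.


0b1110111011101111101001010101010, bit 11 = 0. No

No


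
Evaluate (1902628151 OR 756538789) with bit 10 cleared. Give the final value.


Step 1: 1902628151 | 756538789 = 2105007543
Step 2: 2105007543 & ~(1 << 10) = 2105006519

2105006519


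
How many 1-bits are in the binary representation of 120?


0b1111000 has 4 set bits

4


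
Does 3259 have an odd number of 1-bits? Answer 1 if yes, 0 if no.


0b110010111011 has 8 ones => parity 0

0


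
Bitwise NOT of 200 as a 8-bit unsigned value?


~0b11001000 = 0b110111 = 55 (8-bit unsigned)

55


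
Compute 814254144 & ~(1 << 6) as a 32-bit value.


814254144 & ~(1 << 6) = 814254080

814254080


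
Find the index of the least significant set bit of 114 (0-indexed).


0b1110010. Lowest set bit at position 1

1


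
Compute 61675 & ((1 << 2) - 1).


61675 & 3 = 3

3


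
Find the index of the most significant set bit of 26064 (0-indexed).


0b110010111010000. Highest set bit at position 14

14


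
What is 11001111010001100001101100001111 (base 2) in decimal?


11001111010001100001101100001111 in decimal = 3477478159

3477478159


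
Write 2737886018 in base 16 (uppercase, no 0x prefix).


2737886018 = A330D342 hex

A330D342


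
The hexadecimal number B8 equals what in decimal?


B8 hex = 184 decimal

184


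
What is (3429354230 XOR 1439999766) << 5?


Step 1: 3429354230 ^ 1439999766 = 2578673120
Step 2: 2578673120 << 5 = 82517539840

82517539840


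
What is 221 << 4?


0b11011101 << 4 = 0b110111010000 = 3536

3536


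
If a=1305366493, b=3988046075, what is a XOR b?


1305366493 ^ 3988046075 = 2692386598

2692386598


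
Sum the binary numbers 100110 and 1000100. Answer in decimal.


100110 + 1000100 = 1101010 = 106

106


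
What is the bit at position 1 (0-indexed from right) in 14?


0b1110, position 1 = 1

1


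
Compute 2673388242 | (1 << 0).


2673388242 | (1 << 0) = 2673388242 | 1 = 2673388243

2673388243


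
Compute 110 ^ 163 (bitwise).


0b1101110 ^ 0b10100011 = 0b11001101 = 205

205


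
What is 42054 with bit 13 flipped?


42054 ^ (1 << 13) = 42054 ^ 8192 = 33862

33862


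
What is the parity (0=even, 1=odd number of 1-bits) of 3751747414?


0b11011111100111110001111101010110 has 22 ones => parity 0

0


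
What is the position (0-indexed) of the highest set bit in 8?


0b1000. Highest set bit at position 3

3


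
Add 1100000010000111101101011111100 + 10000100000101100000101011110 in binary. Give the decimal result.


1100000010000111101101011111100 + 10000100000101100000101011110 = 1110000110001101001110001011010 = 1892064346

1892064346


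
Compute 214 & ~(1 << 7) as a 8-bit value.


214 & ~(1 << 7) = 86

86


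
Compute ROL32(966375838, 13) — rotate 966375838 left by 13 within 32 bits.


Rotate 0b111001100110011011100110011110 left by 13 (32-bit) = 0b110111001100111100011100110011 = 926140211

926140211


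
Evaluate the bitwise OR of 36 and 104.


0b100100 | 0b1101000 = 0b1101100 = 108

108


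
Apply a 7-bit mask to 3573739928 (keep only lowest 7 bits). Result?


3573739928 & 127 = 24

24


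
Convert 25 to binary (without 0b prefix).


25 = 11001 in binary

11001


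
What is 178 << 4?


0b10110010 << 4 = 0b101100100000 = 2848

2848


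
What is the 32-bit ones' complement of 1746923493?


1746923493 ^ 4294967295 = 2548043802

2548043802


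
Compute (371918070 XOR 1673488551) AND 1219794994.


Step 1: 371918070 ^ 1673488551 = 1972661329
Step 2: 1972661329 & 1219794994 = 1083443216

1083443216


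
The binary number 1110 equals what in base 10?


1110 in decimal = 14

14


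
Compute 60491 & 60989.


0b1110110001001011 & 0b1110111000111101 = 0b1110110000001001 = 60425

60425


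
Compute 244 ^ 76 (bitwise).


0b11110100 ^ 0b1001100 = 0b10111000 = 184

184


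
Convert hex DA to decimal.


DA hex = 218 decimal

218


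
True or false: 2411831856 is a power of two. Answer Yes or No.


0b10001111110000011010001000110000. Multiple bits set => No

No


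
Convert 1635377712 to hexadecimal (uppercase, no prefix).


1635377712 = 6179E230 hex

6179E230


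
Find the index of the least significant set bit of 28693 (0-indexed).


0b111000000010101. Lowest set bit at position 0

0


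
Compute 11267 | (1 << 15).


11267 | (1 << 15) = 11267 | 32768 = 44035

44035


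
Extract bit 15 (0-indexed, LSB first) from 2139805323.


0b1111111100010101101011010001011, position 15 = 1

1


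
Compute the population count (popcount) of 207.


0b11001111 has 6 set bits

6


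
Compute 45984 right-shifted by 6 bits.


0b1011001110100000 >> 6 = 0b1011001110 = 718

718


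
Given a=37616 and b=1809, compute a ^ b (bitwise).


37616 ^ 1809 = 38369

38369


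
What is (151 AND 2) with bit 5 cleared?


Step 1: 151 & 2 = 2
Step 2: 2 & ~(1 << 5) = 2

2


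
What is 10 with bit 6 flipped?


10 ^ (1 << 6) = 10 ^ 64 = 74

74


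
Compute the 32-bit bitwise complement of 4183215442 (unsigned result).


~0b11111001010101101100110101010010 = 0b110101010010011001010101101 = 111751853 (32-bit unsigned)

111751853


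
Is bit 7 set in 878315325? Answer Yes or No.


0b110100010110100000011100111101, bit 7 = 0. No

No


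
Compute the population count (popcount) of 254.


0b11111110 has 7 set bits

7


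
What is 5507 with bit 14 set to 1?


5507 | (1 << 14) = 5507 | 16384 = 21891

21891


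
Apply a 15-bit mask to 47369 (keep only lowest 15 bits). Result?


47369 & 32767 = 14601

14601


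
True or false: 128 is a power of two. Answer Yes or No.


0b10000000. Only one bit set => Yes

Yes


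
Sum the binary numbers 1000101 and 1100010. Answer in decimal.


1000101 + 1100010 = 10100111 = 167

167


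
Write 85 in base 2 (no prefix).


85 = 1010101 in binary

1010101


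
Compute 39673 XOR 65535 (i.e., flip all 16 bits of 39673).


39673 ^ 65535 = 25862

25862


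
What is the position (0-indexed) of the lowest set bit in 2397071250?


0b10001110111000000110011110010010. Lowest set bit at position 1

1


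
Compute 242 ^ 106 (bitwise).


0b11110010 ^ 0b1101010 = 0b10011000 = 152

152


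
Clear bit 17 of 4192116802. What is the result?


4192116802 & ~(1 << 17) = 4191985730

4191985730


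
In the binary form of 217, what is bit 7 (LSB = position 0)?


0b11011001, position 7 = 1

1
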